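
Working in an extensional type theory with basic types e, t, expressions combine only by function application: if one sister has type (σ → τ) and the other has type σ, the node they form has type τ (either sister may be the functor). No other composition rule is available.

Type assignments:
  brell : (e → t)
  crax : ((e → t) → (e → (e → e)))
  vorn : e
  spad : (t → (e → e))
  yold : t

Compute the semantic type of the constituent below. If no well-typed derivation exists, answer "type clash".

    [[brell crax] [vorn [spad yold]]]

(e → e)

[brell crax]: functor crax : ((e → t) → (e → (e → e))), argument brell : (e → t); result (e → (e → e)).
[spad yold]: functor spad : (t → (e → e)), argument yold : t; result (e → e).
[vorn [spad yold]]: functor [spad yold] : (e → e), argument vorn : e; result e.
[[brell crax] [vorn [spad yold]]]: functor [brell crax] : (e → (e → e)), argument [vorn [spad yold]] : e; result (e → e).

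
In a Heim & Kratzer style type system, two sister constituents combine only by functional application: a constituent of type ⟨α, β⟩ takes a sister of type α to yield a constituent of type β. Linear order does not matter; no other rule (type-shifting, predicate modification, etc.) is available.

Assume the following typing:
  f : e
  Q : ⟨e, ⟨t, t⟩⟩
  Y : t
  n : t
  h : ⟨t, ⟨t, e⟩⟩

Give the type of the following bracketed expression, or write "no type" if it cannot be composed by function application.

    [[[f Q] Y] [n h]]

[f Q]: Q is ⟨e, ⟨t, t⟩⟩, f is e; result ⟨t, t⟩.
[[f Q] Y]: [f Q] is ⟨t, t⟩, Y is t; result t.
[n h]: h is ⟨t, ⟨t, e⟩⟩, n is t; result ⟨t, e⟩.
[[[f Q] Y] [n h]]: [n h] is ⟨t, e⟩, [[f Q] Y] is t; result e.

e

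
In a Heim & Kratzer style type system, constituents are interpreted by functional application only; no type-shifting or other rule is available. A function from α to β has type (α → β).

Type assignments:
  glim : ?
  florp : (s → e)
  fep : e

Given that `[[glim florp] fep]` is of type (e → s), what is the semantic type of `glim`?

((s → e) → (e → (e → s)))

For [[glim florp] fep] to have type (e → s) with fep of type e, [glim florp] must be the function: [glim florp] : (e → (e → s)).
For [glim florp] to have type (e → (e → s)) with florp of type (s → e), glim must be the function: glim : ((s → e) → (e → (e → s))).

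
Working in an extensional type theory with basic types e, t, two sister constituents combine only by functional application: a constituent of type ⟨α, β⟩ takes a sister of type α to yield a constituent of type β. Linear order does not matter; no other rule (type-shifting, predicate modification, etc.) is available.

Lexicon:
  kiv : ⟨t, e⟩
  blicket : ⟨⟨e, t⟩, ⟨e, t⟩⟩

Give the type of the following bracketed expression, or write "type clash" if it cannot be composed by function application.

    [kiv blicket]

[kiv blicket]: ⟨t, e⟩ and ⟨⟨e, t⟩, ⟨e, t⟩⟩ cannot combine by function application — type clash.

type clash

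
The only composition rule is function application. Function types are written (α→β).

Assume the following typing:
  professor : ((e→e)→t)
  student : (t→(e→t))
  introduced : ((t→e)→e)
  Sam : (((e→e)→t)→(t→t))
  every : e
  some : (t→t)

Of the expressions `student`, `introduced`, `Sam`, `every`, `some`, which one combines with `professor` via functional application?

Sam

student : (t→(e→t)) — does not combine with professor.
introduced : ((t→e)→e) — does not combine with professor.
Sam — combines: Sam : (((e→e)→t)→(t→t)) takes professor : ((e→e)→t) as argument, giving (t→t).
every : e — does not combine with professor.
some : (t→t) — does not combine with professor.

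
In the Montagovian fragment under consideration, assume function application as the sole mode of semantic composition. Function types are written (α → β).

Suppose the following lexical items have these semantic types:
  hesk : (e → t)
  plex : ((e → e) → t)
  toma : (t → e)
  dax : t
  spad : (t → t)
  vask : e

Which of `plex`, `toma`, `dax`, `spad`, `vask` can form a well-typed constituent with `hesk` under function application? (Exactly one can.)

vask

plex : ((e → e) → t) — no; hesk wants e, and plex wants (e → e).
toma : (t → e) — no; hesk wants e, and toma wants t.
dax : t — no; hesk wants e, and dax wants nothing (atomic).
spad : (t → t) — no; hesk wants e, and spad wants t.
vask — combines: hesk : (e → t) takes vask : e as argument, giving t.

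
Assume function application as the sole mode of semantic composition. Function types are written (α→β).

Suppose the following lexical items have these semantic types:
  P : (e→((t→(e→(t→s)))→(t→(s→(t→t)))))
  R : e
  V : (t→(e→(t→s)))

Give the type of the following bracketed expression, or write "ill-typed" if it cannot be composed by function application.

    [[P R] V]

At [P R], P : (e→((t→(e→(t→s)))→(t→(s→(t→t))))) takes R : e, giving ((t→(e→(t→s)))→(t→(s→(t→t)))).
At [[P R] V], [P R] : ((t→(e→(t→s)))→(t→(s→(t→t)))) takes V : (t→(e→(t→s))), giving (t→(s→(t→t))).

(t→(s→(t→t)))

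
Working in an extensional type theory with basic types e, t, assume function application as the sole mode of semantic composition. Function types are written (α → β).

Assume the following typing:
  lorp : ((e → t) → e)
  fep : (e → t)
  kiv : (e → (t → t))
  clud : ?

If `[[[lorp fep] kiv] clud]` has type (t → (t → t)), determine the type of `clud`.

[[[lorp fep] kiv] clud] is required to be (t → (t → t)). [[lorp fep] kiv] : (t → t) cannot yield (t → (t → t)) as functor, so clud : ((t → t) → (t → (t → t))).

((t → t) → (t → (t → t)))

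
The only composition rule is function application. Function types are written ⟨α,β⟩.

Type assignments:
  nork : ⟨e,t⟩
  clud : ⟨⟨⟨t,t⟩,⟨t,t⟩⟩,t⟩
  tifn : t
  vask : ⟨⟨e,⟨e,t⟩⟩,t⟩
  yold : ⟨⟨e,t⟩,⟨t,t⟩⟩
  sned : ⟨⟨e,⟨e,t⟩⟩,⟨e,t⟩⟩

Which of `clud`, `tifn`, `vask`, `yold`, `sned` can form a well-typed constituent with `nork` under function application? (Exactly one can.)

yold

clud : ⟨⟨⟨t,t⟩,⟨t,t⟩⟩,t⟩ — does not combine with nork.
tifn : t — does not combine with nork.
vask : ⟨⟨e,⟨e,t⟩⟩,t⟩ — does not combine with nork.
yold — combines: yold : ⟨⟨e,t⟩,⟨t,t⟩⟩ takes nork : ⟨e,t⟩ as argument, giving ⟨t,t⟩.
sned : ⟨⟨e,⟨e,t⟩⟩,⟨e,t⟩⟩ — does not combine with nork.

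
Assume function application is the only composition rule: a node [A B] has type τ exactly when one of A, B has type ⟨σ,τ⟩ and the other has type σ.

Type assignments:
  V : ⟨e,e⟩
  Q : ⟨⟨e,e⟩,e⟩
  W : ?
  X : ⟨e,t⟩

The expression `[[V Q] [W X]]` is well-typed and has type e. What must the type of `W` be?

At [[V Q] [W X]] (required: e): [V Q] is e, which is not a function with range e; hence [W X] is the functor — type ⟨e,e⟩.
At [W X] (required: ⟨e,e⟩): X is ⟨e,t⟩, which is not a function with range ⟨e,e⟩; hence W is the functor — type ⟨⟨e,t⟩,⟨e,e⟩⟩.

⟨⟨e,t⟩,⟨e,e⟩⟩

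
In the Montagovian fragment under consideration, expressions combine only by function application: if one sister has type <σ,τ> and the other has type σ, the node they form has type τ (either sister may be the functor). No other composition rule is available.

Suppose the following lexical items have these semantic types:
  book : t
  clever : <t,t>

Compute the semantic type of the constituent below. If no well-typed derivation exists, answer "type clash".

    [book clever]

[book clever]: <t,t> applied to t yields t.

t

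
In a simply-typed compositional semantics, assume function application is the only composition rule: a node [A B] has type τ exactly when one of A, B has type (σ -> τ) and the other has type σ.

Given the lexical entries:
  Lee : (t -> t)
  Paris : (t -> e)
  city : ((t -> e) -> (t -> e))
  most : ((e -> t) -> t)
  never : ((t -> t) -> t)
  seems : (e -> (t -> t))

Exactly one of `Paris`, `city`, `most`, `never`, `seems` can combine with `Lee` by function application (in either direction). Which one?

Paris : (t -> e) — no; Lee wants t, and Paris wants t.
city : ((t -> e) -> (t -> e)) — no; Lee wants t, and city wants (t -> e).
most : ((e -> t) -> t) — no; Lee wants t, and most wants (e -> t).
never — combines: never : ((t -> t) -> t) takes Lee : (t -> t) as argument, giving t.
seems : (e -> (t -> t)) — no; Lee wants t, and seems wants e.

never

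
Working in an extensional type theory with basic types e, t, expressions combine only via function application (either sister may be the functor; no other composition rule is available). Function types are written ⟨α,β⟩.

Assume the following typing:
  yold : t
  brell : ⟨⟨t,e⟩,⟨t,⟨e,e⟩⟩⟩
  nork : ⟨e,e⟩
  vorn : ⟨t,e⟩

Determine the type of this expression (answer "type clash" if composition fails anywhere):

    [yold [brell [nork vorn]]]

[nork vorn]: ⟨e,e⟩ with ⟨t,e⟩ — neither is a function whose domain matches the other; composition fails here.

type clash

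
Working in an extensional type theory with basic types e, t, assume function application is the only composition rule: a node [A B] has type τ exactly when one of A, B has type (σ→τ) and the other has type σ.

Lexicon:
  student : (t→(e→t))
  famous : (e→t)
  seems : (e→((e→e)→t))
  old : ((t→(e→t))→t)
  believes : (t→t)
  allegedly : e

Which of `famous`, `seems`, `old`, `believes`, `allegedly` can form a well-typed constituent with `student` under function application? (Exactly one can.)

old

famous : (e→t) — student needs t; famous needs e; neither fits.
seems : (e→((e→e)→t)) — student needs t; seems needs e; neither fits.
old — combines: old : ((t→(e→t))→t) takes student : (t→(e→t)) as argument, giving t.
believes : (t→t) — student needs t; believes needs t; neither fits.
allegedly : e — student needs t; allegedly needs nothing (atomic); neither fits.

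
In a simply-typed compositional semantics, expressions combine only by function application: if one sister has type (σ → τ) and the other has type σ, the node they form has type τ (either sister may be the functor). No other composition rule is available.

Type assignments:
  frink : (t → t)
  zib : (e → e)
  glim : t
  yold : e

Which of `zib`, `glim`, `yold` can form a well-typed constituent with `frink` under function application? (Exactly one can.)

zib : (e → e) — no; frink wants t, and zib wants e.
glim — combines: frink : (t → t) takes glim : t as argument, giving t.
yold : e — no; frink wants t, and yold wants nothing (atomic).

glim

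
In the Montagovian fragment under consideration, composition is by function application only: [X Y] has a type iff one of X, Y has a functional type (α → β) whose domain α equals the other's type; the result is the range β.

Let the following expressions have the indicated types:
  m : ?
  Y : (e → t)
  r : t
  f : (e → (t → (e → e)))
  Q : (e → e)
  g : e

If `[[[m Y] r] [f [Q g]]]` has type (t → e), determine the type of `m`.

((e → t) → (t → ((t → (e → e)) → (t → e))))

[[[m Y] r] [f [Q g]]] is required to be (t → e). [f [Q g]] : (t → (e → e)) cannot yield (t → e) as functor, so [[m Y] r] : ((t → (e → e)) → (t → e)).
[[m Y] r] is required to be ((t → (e → e)) → (t → e)). r : t cannot yield ((t → (e → e)) → (t → e)) as functor, so [m Y] : (t → ((t → (e → e)) → (t → e))).
[m Y] is required to be (t → ((t → (e → e)) → (t → e))). Y : (e → t) cannot yield (t → ((t → (e → e)) → (t → e))) as functor, so m : ((e → t) → (t → ((t → (e → e)) → (t → e)))).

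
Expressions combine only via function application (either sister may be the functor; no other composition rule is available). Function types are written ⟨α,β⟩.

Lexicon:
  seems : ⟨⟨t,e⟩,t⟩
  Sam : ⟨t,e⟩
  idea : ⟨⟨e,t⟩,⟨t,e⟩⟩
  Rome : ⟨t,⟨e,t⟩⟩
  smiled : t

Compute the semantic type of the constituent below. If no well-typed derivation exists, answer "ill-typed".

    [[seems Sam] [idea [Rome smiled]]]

e

[seems Sam]: seems is ⟨⟨t,e⟩,t⟩, Sam is ⟨t,e⟩; result t.
[Rome smiled]: Rome is ⟨t,⟨e,t⟩⟩, smiled is t; result ⟨e,t⟩.
[idea [Rome smiled]]: idea is ⟨⟨e,t⟩,⟨t,e⟩⟩, [Rome smiled] is ⟨e,t⟩; result ⟨t,e⟩.
[[seems Sam] [idea [Rome smiled]]]: [idea [Rome smiled]] is ⟨t,e⟩, [seems Sam] is t; result e.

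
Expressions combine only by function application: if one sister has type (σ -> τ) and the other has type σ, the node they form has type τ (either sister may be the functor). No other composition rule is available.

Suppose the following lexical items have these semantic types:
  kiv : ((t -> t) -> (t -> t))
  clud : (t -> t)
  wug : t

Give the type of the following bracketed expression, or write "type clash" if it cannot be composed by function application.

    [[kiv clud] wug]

t

[kiv clud]: functor kiv : ((t -> t) -> (t -> t)), argument clud : (t -> t); result (t -> t).
[[kiv clud] wug]: functor [kiv clud] : (t -> t), argument wug : t; result t.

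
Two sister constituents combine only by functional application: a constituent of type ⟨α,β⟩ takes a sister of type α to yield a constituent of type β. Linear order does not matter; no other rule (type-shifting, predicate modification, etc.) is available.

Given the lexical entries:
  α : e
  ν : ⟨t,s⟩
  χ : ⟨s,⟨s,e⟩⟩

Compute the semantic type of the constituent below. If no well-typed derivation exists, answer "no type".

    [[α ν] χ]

At [α ν]: neither e nor ⟨t,s⟩ can take the other as argument; the node is ill-typed.

no type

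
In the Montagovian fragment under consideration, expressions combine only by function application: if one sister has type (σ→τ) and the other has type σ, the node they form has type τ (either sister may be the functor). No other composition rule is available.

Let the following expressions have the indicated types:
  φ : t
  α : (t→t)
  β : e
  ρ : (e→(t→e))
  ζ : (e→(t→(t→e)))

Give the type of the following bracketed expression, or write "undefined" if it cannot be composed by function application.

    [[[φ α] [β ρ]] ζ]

(t→(t→e))

[φ α]: α is (t→t), φ is t; result t.
[β ρ]: ρ is (e→(t→e)), β is e; result (t→e).
[[φ α] [β ρ]]: [β ρ] is (t→e), [φ α] is t; result e.
[[[φ α] [β ρ]] ζ]: ζ is (e→(t→(t→e))), [[φ α] [β ρ]] is e; result (t→(t→e)).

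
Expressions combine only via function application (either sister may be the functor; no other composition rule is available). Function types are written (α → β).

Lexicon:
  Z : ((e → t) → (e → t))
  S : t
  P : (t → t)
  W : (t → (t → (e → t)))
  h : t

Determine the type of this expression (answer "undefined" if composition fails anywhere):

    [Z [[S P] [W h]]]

[S P] — P of type (t → t) combines with S of type t: type t.
[W h] — W of type (t → (t → (e → t))) combines with h of type t: type (t → (e → t)).
[[S P] [W h]] — [W h] of type (t → (e → t)) combines with [S P] of type t: type (e → t).
[Z [[S P] [W h]]] — Z of type ((e → t) → (e → t)) combines with [[S P] [W h]] of type (e → t): type (e → t).

(e → t)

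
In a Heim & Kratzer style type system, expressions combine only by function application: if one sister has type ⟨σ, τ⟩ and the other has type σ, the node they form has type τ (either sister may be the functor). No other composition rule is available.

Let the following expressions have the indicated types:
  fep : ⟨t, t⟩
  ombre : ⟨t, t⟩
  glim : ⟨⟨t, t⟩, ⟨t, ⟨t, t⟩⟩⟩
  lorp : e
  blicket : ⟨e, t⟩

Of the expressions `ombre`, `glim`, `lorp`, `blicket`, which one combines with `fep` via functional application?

ombre : ⟨t, t⟩ — fep needs t; ombre needs t; neither fits.
glim — combines: glim : ⟨⟨t, t⟩, ⟨t, ⟨t, t⟩⟩⟩ takes fep : ⟨t, t⟩ as argument, giving ⟨t, ⟨t, t⟩⟩.
lorp : e — fep needs t; lorp needs nothing (atomic); neither fits.
blicket : ⟨e, t⟩ — fep needs t; blicket needs e; neither fits.

glim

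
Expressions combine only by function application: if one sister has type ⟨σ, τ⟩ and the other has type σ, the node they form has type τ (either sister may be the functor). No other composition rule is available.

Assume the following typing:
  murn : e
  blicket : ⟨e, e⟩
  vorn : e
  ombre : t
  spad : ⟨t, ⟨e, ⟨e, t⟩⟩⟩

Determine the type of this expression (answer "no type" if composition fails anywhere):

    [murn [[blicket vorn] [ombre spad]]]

t

[blicket vorn]: functor blicket : ⟨e, e⟩, argument vorn : e; result e.
[ombre spad]: functor spad : ⟨t, ⟨e, ⟨e, t⟩⟩⟩, argument ombre : t; result ⟨e, ⟨e, t⟩⟩.
[[blicket vorn] [ombre spad]]: functor [ombre spad] : ⟨e, ⟨e, t⟩⟩, argument [blicket vorn] : e; result ⟨e, t⟩.
[murn [[blicket vorn] [ombre spad]]]: functor [[blicket vorn] [ombre spad]] : ⟨e, t⟩, argument murn : e; result t.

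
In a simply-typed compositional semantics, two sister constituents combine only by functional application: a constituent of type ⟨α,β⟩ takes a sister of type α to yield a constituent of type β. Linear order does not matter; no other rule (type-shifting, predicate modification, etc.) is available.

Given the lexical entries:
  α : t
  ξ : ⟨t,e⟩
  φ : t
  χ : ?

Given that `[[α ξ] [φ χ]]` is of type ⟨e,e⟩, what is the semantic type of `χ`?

⟨t,⟨e,⟨e,e⟩⟩⟩

For [[α ξ] [φ χ]] to have type ⟨e,e⟩ with [α ξ] of type e, [φ χ] must be the function: [φ χ] : ⟨e,⟨e,e⟩⟩.
For [φ χ] to have type ⟨e,⟨e,e⟩⟩ with φ of type t, χ must be the function: χ : ⟨t,⟨e,⟨e,e⟩⟩⟩.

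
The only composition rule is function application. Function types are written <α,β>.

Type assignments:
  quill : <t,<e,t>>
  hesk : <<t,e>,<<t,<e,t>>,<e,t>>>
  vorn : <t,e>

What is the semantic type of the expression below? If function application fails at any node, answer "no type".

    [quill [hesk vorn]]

<e,t>

[hesk vorn] — hesk of type <<t,e>,<<t,<e,t>>,<e,t>>> combines with vorn of type <t,e>: type <<t,<e,t>>,<e,t>>.
[quill [hesk vorn]] — [hesk vorn] of type <<t,<e,t>>,<e,t>> combines with quill of type <t,<e,t>>: type <e,t>.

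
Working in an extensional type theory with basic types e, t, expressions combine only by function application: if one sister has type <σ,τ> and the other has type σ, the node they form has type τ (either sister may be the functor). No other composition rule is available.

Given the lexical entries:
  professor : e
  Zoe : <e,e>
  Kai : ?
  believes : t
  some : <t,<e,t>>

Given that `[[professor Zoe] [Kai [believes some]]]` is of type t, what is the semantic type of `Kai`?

At [[professor Zoe] [Kai [believes some]]] (required: t): [professor Zoe] is e, which is not a function with range t; hence [Kai [believes some]] is the functor — type <e,t>.
At [Kai [believes some]] (required: <e,t>): [believes some] is <e,t>, which is not a function with range <e,t>; hence Kai is the functor — type <<e,t>,<e,t>>.

<<e,t>,<e,t>>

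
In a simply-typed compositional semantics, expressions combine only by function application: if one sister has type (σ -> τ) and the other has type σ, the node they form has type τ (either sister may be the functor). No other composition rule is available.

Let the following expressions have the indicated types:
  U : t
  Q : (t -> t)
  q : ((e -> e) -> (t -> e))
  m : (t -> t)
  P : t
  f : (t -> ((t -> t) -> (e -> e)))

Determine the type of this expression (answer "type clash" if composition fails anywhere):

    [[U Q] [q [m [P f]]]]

e

[U Q] — Q of type (t -> t) combines with U of type t: type t.
[P f] — f of type (t -> ((t -> t) -> (e -> e))) combines with P of type t: type ((t -> t) -> (e -> e)).
[m [P f]] — [P f] of type ((t -> t) -> (e -> e)) combines with m of type (t -> t): type (e -> e).
[q [m [P f]]] — q of type ((e -> e) -> (t -> e)) combines with [m [P f]] of type (e -> e): type (t -> e).
[[U Q] [q [m [P f]]]] — [q [m [P f]]] of type (t -> e) combines with [U Q] of type t: type e.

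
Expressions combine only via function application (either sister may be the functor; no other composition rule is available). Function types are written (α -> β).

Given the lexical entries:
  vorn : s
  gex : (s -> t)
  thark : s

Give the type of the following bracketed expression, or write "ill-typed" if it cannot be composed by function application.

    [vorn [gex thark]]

[gex thark]: gex is (s -> t), thark is s; result t.
[vorn [gex thark]]: s with t — neither is a function whose domain matches the other; composition fails here.

ill-typed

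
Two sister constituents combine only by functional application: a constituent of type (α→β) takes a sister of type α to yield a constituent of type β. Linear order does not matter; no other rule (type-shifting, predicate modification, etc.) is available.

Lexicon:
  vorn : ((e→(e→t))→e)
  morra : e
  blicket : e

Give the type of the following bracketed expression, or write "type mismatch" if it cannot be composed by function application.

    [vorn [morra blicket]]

[morra blicket]: e and e cannot combine by function application — type clash.

type mismatch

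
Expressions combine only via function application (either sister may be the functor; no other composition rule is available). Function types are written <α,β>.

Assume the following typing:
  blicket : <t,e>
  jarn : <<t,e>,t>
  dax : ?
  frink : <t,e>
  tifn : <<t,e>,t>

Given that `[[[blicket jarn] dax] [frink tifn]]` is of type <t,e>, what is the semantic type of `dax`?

For [[[blicket jarn] dax] [frink tifn]] to have type <t,e> with [frink tifn] of type t, [[blicket jarn] dax] must be the function: [[blicket jarn] dax] : <t,<t,e>>.
For [[blicket jarn] dax] to have type <t,<t,e>> with [blicket jarn] of type t, dax must be the function: dax : <t,<t,<t,e>>>.

<t,<t,<t,e>>>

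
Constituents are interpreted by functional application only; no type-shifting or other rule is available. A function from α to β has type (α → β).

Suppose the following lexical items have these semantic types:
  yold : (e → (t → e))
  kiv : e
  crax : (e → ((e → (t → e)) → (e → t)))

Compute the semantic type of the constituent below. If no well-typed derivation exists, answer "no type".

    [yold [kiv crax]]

[kiv crax]: (e → ((e → (t → e)) → (e → t))) applied to e yields ((e → (t → e)) → (e → t)).
[yold [kiv crax]]: ((e → (t → e)) → (e → t)) applied to (e → (t → e)) yields (e → t).

(e → t)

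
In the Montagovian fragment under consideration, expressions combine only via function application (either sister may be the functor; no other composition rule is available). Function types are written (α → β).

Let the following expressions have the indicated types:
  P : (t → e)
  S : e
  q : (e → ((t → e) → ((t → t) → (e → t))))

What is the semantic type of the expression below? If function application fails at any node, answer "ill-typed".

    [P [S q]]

((t → t) → (e → t))

At [S q], q : (e → ((t → e) → ((t → t) → (e → t)))) takes S : e, giving ((t → e) → ((t → t) → (e → t))).
At [P [S q]], [S q] : ((t → e) → ((t → t) → (e → t))) takes P : (t → e), giving ((t → t) → (e → t)).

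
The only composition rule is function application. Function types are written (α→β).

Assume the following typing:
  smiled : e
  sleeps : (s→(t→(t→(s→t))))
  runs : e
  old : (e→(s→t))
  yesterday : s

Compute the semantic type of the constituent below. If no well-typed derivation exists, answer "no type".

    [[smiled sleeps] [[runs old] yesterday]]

[smiled sleeps]: e with (s→(t→(t→(s→t)))) — neither is a function whose domain matches the other; composition fails here.

no type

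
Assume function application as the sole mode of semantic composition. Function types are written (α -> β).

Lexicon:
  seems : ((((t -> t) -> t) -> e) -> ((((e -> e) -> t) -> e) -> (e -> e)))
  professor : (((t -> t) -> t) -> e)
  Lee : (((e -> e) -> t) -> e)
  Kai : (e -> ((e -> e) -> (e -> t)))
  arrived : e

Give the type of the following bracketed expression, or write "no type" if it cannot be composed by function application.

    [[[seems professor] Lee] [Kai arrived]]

(e -> t)

[seems professor]: ((((t -> t) -> t) -> e) -> ((((e -> e) -> t) -> e) -> (e -> e))) applied to (((t -> t) -> t) -> e) yields ((((e -> e) -> t) -> e) -> (e -> e)).
[[seems professor] Lee]: ((((e -> e) -> t) -> e) -> (e -> e)) applied to (((e -> e) -> t) -> e) yields (e -> e).
[Kai arrived]: (e -> ((e -> e) -> (e -> t))) applied to e yields ((e -> e) -> (e -> t)).
[[[seems professor] Lee] [Kai arrived]]: ((e -> e) -> (e -> t)) applied to (e -> e) yields (e -> t).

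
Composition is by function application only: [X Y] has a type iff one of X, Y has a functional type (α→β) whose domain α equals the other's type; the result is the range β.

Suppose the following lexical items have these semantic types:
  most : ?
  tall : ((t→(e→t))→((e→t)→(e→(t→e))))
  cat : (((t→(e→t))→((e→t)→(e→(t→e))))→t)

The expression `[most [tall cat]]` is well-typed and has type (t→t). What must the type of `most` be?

(t→(t→t))

[most [tall cat]] must have type (t→t). The sister [tall cat] has type t; that is not a function onto (t→t), so most must be the functor, of type (t→(t→t)).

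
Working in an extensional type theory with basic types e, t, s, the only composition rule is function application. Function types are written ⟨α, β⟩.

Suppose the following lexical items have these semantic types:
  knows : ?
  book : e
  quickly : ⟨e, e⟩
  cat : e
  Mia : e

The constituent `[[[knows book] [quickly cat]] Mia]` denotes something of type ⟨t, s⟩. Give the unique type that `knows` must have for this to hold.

⟨e, ⟨e, ⟨e, ⟨t, s⟩⟩⟩⟩

For [[[knows book] [quickly cat]] Mia] to have type ⟨t, s⟩ with Mia of type e, [[knows book] [quickly cat]] must be the function: [[knows book] [quickly cat]] : ⟨e, ⟨t, s⟩⟩.
For [[knows book] [quickly cat]] to have type ⟨e, ⟨t, s⟩⟩ with [quickly cat] of type e, [knows book] must be the function: [knows book] : ⟨e, ⟨e, ⟨t, s⟩⟩⟩.
For [knows book] to have type ⟨e, ⟨e, ⟨t, s⟩⟩⟩ with book of type e, knows must be the function: knows : ⟨e, ⟨e, ⟨e, ⟨t, s⟩⟩⟩⟩.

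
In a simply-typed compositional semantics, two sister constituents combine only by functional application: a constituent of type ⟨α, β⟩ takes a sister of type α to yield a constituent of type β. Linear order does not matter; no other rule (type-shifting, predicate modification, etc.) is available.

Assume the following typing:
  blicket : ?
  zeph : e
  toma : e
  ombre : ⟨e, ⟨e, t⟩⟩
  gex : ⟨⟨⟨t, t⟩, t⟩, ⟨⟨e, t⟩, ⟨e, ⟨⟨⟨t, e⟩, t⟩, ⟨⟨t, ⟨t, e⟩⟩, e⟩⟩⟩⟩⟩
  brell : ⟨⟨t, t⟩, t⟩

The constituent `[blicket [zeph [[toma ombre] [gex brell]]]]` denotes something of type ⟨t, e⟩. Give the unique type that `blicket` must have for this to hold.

[blicket [zeph [[toma ombre] [gex brell]]]] must have type ⟨t, e⟩. The sister [zeph [[toma ombre] [gex brell]]] has type ⟨⟨⟨t, e⟩, t⟩, ⟨⟨t, ⟨t, e⟩⟩, e⟩⟩; that is not a function onto ⟨t, e⟩, so blicket must be the functor, of type ⟨⟨⟨⟨t, e⟩, t⟩, ⟨⟨t, ⟨t, e⟩⟩, e⟩⟩, ⟨t, e⟩⟩.

⟨⟨⟨⟨t, e⟩, t⟩, ⟨⟨t, ⟨t, e⟩⟩, e⟩⟩, ⟨t, e⟩⟩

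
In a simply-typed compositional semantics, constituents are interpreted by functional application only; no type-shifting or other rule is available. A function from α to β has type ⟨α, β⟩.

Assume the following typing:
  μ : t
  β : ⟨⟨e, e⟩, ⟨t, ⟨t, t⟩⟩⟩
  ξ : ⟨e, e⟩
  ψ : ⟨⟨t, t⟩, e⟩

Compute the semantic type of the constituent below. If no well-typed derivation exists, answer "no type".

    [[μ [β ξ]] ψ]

e

[β ξ]: ⟨⟨e, e⟩, ⟨t, ⟨t, t⟩⟩⟩ applied to ⟨e, e⟩ yields ⟨t, ⟨t, t⟩⟩.
[μ [β ξ]]: ⟨t, ⟨t, t⟩⟩ applied to t yields ⟨t, t⟩.
[[μ [β ξ]] ψ]: ⟨⟨t, t⟩, e⟩ applied to ⟨t, t⟩ yields e.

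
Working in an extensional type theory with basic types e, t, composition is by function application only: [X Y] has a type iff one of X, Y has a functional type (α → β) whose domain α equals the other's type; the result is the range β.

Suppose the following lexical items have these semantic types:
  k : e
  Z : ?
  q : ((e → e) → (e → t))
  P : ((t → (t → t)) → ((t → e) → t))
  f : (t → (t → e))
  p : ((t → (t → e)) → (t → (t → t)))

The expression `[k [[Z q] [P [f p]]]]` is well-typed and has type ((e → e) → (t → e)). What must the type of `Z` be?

(((e → e) → (e → t)) → (((t → e) → t) → (e → ((e → e) → (t → e)))))

At [k [[Z q] [P [f p]]]] (required: ((e → e) → (t → e))): k is e, which is not a function with range ((e → e) → (t → e)); hence [[Z q] [P [f p]]] is the functor — type (e → ((e → e) → (t → e))).
At [[Z q] [P [f p]]] (required: (e → ((e → e) → (t → e)))): [P [f p]] is ((t → e) → t), which is not a function with range (e → ((e → e) → (t → e))); hence [Z q] is the functor — type (((t → e) → t) → (e → ((e → e) → (t → e)))).
At [Z q] (required: (((t → e) → t) → (e → ((e → e) → (t → e))))): q is ((e → e) → (e → t)), which is not a function with range (((t → e) → t) → (e → ((e → e) → (t → e)))); hence Z is the functor — type (((e → e) → (e → t)) → (((t → e) → t) → (e → ((e → e) → (t → e))))).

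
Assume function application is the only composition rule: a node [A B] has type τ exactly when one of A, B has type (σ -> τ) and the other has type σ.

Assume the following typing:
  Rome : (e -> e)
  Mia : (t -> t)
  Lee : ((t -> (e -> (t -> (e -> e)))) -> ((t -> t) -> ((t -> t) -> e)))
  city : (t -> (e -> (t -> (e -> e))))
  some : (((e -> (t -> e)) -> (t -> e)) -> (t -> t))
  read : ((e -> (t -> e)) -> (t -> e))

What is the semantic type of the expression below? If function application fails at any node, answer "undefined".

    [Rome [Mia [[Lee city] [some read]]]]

e

[Lee city]: Lee is ((t -> (e -> (t -> (e -> e)))) -> ((t -> t) -> ((t -> t) -> e))), city is (t -> (e -> (t -> (e -> e)))); result ((t -> t) -> ((t -> t) -> e)).
[some read]: some is (((e -> (t -> e)) -> (t -> e)) -> (t -> t)), read is ((e -> (t -> e)) -> (t -> e)); result (t -> t).
[[Lee city] [some read]]: [Lee city] is ((t -> t) -> ((t -> t) -> e)), [some read] is (t -> t); result ((t -> t) -> e).
[Mia [[Lee city] [some read]]]: [[Lee city] [some read]] is ((t -> t) -> e), Mia is (t -> t); result e.
[Rome [Mia [[Lee city] [some read]]]]: Rome is (e -> e), [Mia [[Lee city] [some read]]] is e; result e.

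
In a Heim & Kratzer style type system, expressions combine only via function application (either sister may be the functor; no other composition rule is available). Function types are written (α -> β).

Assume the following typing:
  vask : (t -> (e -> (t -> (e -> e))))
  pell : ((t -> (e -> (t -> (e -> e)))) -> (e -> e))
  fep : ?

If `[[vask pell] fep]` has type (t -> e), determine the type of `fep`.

At [[vask pell] fep] (required: (t -> e)): [vask pell] is (e -> e), which is not a function with range (t -> e); hence fep is the functor — type ((e -> e) -> (t -> e)).

((e -> e) -> (t -> e))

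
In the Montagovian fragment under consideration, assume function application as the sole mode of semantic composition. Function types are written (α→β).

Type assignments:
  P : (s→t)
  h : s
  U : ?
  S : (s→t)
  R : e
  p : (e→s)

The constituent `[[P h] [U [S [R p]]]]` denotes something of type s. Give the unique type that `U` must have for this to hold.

[[P h] [U [S [R p]]]] is required to be s. [P h] : t cannot yield s as functor, so [U [S [R p]]] : (t→s).
[U [S [R p]]] is required to be (t→s). [S [R p]] : t cannot yield (t→s) as functor, so U : (t→(t→s)).

(t→(t→s))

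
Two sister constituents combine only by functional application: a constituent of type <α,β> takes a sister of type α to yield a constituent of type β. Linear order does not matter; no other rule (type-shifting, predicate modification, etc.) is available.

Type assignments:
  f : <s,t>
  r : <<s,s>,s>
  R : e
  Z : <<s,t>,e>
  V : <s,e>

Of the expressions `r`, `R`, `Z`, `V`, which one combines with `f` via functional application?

Z

r : <<s,s>,s> — f needs s; r needs <s,s>; neither fits.
R : e — f needs s; R needs nothing (atomic); neither fits.
Z — combines: Z : <<s,t>,e> takes f : <s,t> as argument, giving e.
V : <s,e> — f needs s; V needs s; neither fits.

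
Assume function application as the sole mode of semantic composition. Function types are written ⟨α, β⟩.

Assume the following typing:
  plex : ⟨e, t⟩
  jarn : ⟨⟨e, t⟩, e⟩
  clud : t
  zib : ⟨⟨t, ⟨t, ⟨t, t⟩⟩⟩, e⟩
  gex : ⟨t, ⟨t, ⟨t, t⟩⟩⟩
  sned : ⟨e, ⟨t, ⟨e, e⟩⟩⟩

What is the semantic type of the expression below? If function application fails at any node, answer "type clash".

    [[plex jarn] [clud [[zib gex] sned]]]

[plex jarn]: jarn is ⟨⟨e, t⟩, e⟩, plex is ⟨e, t⟩; result e.
[zib gex]: zib is ⟨⟨t, ⟨t, ⟨t, t⟩⟩⟩, e⟩, gex is ⟨t, ⟨t, ⟨t, t⟩⟩⟩; result e.
[[zib gex] sned]: sned is ⟨e, ⟨t, ⟨e, e⟩⟩⟩, [zib gex] is e; result ⟨t, ⟨e, e⟩⟩.
[clud [[zib gex] sned]]: [[zib gex] sned] is ⟨t, ⟨e, e⟩⟩, clud is t; result ⟨e, e⟩.
[[plex jarn] [clud [[zib gex] sned]]]: [clud [[zib gex] sned]] is ⟨e, e⟩, [plex jarn] is e; result e.

e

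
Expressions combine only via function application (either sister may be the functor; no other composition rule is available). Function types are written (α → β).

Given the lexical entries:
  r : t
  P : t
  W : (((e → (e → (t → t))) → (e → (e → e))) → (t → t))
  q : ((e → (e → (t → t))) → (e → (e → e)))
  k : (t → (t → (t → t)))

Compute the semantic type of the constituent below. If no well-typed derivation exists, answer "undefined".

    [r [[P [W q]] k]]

(t → t)

[W q] — W of type (((e → (e → (t → t))) → (e → (e → e))) → (t → t)) combines with q of type ((e → (e → (t → t))) → (e → (e → e))): type (t → t).
[P [W q]] — [W q] of type (t → t) combines with P of type t: type t.
[[P [W q]] k] — k of type (t → (t → (t → t))) combines with [P [W q]] of type t: type (t → (t → t)).
[r [[P [W q]] k]] — [[P [W q]] k] of type (t → (t → t)) combines with r of type t: type (t → t).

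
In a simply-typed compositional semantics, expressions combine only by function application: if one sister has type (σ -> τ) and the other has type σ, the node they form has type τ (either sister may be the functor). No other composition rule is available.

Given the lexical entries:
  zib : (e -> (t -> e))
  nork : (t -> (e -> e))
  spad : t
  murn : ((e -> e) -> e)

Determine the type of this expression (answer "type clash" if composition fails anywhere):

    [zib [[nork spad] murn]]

[nork spad]: nork is (t -> (e -> e)), spad is t; result (e -> e).
[[nork spad] murn]: murn is ((e -> e) -> e), [nork spad] is (e -> e); result e.
[zib [[nork spad] murn]]: zib is (e -> (t -> e)), [[nork spad] murn] is e; result (t -> e).

(t -> e)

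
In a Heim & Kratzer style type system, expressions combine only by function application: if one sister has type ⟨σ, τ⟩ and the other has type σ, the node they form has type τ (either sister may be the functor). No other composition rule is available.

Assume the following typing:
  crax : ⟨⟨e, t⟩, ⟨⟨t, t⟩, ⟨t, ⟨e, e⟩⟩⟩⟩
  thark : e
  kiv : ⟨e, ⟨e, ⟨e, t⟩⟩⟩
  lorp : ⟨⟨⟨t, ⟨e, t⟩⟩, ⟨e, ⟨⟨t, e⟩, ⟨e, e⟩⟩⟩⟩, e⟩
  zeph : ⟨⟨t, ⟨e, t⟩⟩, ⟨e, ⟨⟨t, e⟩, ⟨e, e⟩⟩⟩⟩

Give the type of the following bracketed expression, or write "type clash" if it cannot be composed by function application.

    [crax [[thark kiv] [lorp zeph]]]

⟨⟨t, t⟩, ⟨t, ⟨e, e⟩⟩⟩

[thark kiv]: functor kiv : ⟨e, ⟨e, ⟨e, t⟩⟩⟩, argument thark : e; result ⟨e, ⟨e, t⟩⟩.
[lorp zeph]: functor lorp : ⟨⟨⟨t, ⟨e, t⟩⟩, ⟨e, ⟨⟨t, e⟩, ⟨e, e⟩⟩⟩⟩, e⟩, argument zeph : ⟨⟨t, ⟨e, t⟩⟩, ⟨e, ⟨⟨t, e⟩, ⟨e, e⟩⟩⟩⟩; result e.
[[thark kiv] [lorp zeph]]: functor [thark kiv] : ⟨e, ⟨e, t⟩⟩, argument [lorp zeph] : e; result ⟨e, t⟩.
[crax [[thark kiv] [lorp zeph]]]: functor crax : ⟨⟨e, t⟩, ⟨⟨t, t⟩, ⟨t, ⟨e, e⟩⟩⟩⟩, argument [[thark kiv] [lorp zeph]] : ⟨e, t⟩; result ⟨⟨t, t⟩, ⟨t, ⟨e, e⟩⟩⟩.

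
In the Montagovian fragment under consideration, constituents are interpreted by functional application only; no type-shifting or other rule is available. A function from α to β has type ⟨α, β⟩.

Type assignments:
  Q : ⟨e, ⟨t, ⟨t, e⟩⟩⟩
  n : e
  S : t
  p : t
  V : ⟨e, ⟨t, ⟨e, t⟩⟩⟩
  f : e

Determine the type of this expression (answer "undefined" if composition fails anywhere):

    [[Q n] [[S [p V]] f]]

[Q n] — Q of type ⟨e, ⟨t, ⟨t, e⟩⟩⟩ combines with n of type e: type ⟨t, ⟨t, e⟩⟩.
At [p V]: neither t nor ⟨e, ⟨t, ⟨e, t⟩⟩⟩ can take the other as argument; the node is ill-typed.

undefined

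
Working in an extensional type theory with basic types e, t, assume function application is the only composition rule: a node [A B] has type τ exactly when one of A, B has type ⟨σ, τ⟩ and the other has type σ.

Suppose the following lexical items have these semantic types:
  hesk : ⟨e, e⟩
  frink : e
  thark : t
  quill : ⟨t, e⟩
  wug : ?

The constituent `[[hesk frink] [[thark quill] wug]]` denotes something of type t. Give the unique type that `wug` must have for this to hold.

[[hesk frink] [[thark quill] wug]] must have type t. The sister [hesk frink] has type e; that is not a function onto t, so [[thark quill] wug] must be the functor, of type ⟨e, t⟩.
[[thark quill] wug] must have type ⟨e, t⟩. The sister [thark quill] has type e; that is not a function onto ⟨e, t⟩, so wug must be the functor, of type ⟨e, ⟨e, t⟩⟩.

⟨e, ⟨e, t⟩⟩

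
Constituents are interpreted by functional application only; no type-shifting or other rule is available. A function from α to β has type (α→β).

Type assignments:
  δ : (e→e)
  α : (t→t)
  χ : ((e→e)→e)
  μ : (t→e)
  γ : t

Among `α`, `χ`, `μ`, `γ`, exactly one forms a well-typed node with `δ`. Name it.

α : (t→t) — no; δ wants e, and α wants t.
χ — combines: χ : ((e→e)→e) takes δ : (e→e) as argument, giving e.
μ : (t→e) — no; δ wants e, and μ wants t.
γ : t — no; δ wants e, and γ wants nothing (atomic).

χ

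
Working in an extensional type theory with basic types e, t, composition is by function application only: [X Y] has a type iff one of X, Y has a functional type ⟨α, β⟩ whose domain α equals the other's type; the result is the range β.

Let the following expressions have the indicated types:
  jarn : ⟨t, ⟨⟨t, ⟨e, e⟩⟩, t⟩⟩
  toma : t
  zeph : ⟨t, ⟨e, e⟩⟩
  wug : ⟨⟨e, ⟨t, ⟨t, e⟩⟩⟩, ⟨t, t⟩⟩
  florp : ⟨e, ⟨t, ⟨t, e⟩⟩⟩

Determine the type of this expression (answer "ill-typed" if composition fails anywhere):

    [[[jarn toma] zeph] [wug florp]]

[jarn toma] — jarn of type ⟨t, ⟨⟨t, ⟨e, e⟩⟩, t⟩⟩ combines with toma of type t: type ⟨⟨t, ⟨e, e⟩⟩, t⟩.
[[jarn toma] zeph] — [jarn toma] of type ⟨⟨t, ⟨e, e⟩⟩, t⟩ combines with zeph of type ⟨t, ⟨e, e⟩⟩: type t.
[wug florp] — wug of type ⟨⟨e, ⟨t, ⟨t, e⟩⟩⟩, ⟨t, t⟩⟩ combines with florp of type ⟨e, ⟨t, ⟨t, e⟩⟩⟩: type ⟨t, t⟩.
[[[jarn toma] zeph] [wug florp]] — [wug florp] of type ⟨t, t⟩ combines with [[jarn toma] zeph] of type t: type t.

t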